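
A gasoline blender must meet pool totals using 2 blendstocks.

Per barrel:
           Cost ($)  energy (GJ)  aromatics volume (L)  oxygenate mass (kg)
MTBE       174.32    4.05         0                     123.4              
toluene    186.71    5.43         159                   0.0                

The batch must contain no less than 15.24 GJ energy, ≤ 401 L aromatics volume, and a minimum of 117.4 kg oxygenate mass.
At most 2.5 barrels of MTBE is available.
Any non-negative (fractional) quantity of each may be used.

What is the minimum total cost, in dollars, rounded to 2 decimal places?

$557.38

Treat it as an LP. Let x1 = barrels of MTBE, x2 = barrels of toluene.
Minimize 174.32x1 + 186.71x2 subject to:
  4.05x1 + 5.43x2 ≥ 15.24   (energy)
  159x2 ≤ 401   (aromatics volume)
  123.4x1 ≥ 117.4   (oxygenate mass)
  x1 ≤ 2.5
  x1, x2 ≥ 0.
Both inputs are positive at the optimum. Binding constraints: energy and oxygenate mass.
That vertex is x1 = 0.9514, x2 = 2.097.
Objective = 174.32·0.9514 + 186.71·2.097 = 557.3789.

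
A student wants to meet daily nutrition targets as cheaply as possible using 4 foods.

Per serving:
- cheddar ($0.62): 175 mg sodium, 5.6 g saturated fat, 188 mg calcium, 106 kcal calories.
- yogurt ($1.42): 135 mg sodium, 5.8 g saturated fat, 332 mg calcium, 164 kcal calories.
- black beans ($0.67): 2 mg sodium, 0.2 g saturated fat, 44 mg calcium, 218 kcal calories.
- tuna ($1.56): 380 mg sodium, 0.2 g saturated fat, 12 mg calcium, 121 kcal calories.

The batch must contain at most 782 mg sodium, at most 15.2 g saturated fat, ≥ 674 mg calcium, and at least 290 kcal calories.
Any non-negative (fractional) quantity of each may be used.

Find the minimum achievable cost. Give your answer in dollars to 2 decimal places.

Let x1 = servings of cheddar, x2 = servings of yogurt, x3 = servings of black beans, x4 = servings of tuna.
Minimize 0.62x1 + 1.42x2 + 0.67x3 + 1.56x4 s.t.:
  175x1 + 135x2 + 2x3 + 380x4 ≤ 782   (sodium)
  5.6x1 + 5.8x2 + 0.2x3 + 0.2x4 ≤ 15.2   (saturated fat)
  188x1 + 332x2 + 44x3 + 12x4 ≥ 674   (calcium)
  106x1 + 164x2 + 218x3 + 121x4 ≥ 290   (calories)
  x1, x2, x3, x4 ≥ 0.
The cheapest feasible vertex uses only cheddar, yogurt; black beans, tuna are not used. Binding constraints: saturated fat and calcium.
Optimal quantities: cheddar = 1.479 servings, yogurt = 1.193 servings.
Hence cost = 0.62·1.479 + 1.42·1.193 = $2.6110.

$2.61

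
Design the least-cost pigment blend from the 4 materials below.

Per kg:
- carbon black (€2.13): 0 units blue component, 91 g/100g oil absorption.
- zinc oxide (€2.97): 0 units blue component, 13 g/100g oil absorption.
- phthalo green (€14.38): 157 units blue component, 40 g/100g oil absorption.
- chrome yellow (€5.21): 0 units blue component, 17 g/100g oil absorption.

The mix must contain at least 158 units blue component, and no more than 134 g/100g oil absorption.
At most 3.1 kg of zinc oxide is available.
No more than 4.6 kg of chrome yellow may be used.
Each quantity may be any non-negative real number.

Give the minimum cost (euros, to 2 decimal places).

€14.47

Let x1 = kg of carbon black, x2 = kg of zinc oxide, x3 = kg of phthalo green, x4 = kg of chrome yellow.
Minimize 2.13x1 + 2.97x2 + 14.38x3 + 5.21x4 with:
  157x3 ≥ 158   (blue component)
  91x1 + 13x2 + 40x3 + 17x4 ≤ 134   (oil absorption)
  x2 ≤ 3.1
  x4 ≤ 4.6
  x1, x2, x3, x4 ≥ 0.
The optimal basis is {phthalo green}; carbon black, zinc oxide, chrome yellow drop out. There the blue component constraint is tight.
Optimal quantities: phthalo green = 1.006 kg.
Objective = 14.38·1.006 = 14.4663.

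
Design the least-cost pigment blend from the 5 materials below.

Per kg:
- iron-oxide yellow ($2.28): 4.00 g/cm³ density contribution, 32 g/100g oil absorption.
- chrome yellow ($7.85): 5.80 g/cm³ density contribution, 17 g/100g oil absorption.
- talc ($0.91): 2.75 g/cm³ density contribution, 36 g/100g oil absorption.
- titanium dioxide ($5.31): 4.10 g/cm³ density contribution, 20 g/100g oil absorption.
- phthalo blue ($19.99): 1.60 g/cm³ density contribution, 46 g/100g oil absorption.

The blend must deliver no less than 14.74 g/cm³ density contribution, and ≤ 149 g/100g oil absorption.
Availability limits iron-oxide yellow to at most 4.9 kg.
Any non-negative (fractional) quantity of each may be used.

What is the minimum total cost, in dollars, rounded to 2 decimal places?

$6.94

Treat it as an LP. Let x1 = kg of iron-oxide yellow, x2 = kg of chrome yellow, x3 = kg of talc, x4 = kg of titanium dioxide, x5 = kg of phthalo blue.
Minimise 2.28x1 + 7.85x2 + 0.91x3 + 5.31x4 + 19.99x5 subject to:
  4x1 + 5.8x2 + 2.75x3 + 4.1x4 + 1.6x5 ≥ 14.74   (density contribution)
  32x1 + 17x2 + 36x3 + 20x4 + 46x5 ≤ 149   (oil absorption)
  x1 ≤ 4.9
  x1, x2, x3, x4, x5 ≥ 0.
The minimum-cost mix takes nothing from chrome yellow, titanium dioxide, phthalo blue — only iron-oxide yellow, talc. The density contribution and oil absorption requirements are met with equality.
Optimal quantities: iron-oxide yellow = 2.159 kg, talc = 2.22 kg.
Hence cost = 2.28·2.159 + 0.91·2.22 = $6.9427.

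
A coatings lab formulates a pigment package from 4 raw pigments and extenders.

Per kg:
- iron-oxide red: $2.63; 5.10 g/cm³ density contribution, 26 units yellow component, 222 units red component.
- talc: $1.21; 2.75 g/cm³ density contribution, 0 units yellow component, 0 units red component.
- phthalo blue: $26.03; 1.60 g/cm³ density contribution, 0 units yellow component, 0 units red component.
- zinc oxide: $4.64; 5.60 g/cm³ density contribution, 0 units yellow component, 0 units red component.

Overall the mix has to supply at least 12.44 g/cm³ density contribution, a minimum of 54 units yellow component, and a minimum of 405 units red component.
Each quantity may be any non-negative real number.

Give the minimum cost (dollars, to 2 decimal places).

Treat it as an LP. Let x1 = kg of iron-oxide red, x2 = kg of talc, x3 = kg of phthalo blue, x4 = kg of zinc oxide.
Minimise 2.63x1 + 1.21x2 + 26.03x3 + 4.64x4 subject to:
  5.1x1 + 2.75x2 + 1.6x3 + 5.6x4 ≥ 12.44   (density contribution)
  26x1 ≥ 54   (yellow component)
  222x1 ≥ 405   (red component)
  x1, x2, x3, x4 ≥ 0.
The cheapest feasible vertex uses only iron-oxide red, talc; phthalo blue, zinc oxide are not used. The density contribution and yellow component requirements are met with equality.
Solving gives x1 = 2.077, x2 = 0.6719.
Cost = 2.63·2.077 + 1.21·0.6719 = 6.2755.

$6.28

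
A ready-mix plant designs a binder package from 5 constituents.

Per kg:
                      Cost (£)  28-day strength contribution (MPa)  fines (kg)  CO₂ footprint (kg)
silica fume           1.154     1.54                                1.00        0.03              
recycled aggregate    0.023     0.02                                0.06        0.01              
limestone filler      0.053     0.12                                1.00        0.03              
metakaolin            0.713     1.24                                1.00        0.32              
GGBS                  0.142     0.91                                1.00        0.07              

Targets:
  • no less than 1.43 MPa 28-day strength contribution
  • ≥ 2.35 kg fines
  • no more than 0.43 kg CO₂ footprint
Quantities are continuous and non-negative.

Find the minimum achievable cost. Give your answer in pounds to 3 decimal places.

£0.254

Let x1 = kg of silica fume, x2 = kg of recycled aggregate, x3 = kg of limestone filler, x4 = kg of metakaolin, x5 = kg of GGBS.
Minimise 1.154x1 + 0.023x2 + 0.053x3 + 0.713x4 + 0.142x5 s.t.:
  1.54x1 + 0.02x2 + 0.12x3 + 1.24x4 + 0.91x5 ≥ 1.43   (28-day strength contribution)
  1x1 + 0.06x2 + 1x3 + 1x4 + 1x5 ≥ 2.35   (fines)
  0.03x1 + 0.01x2 + 0.03x3 + 0.32x4 + 0.07x5 ≤ 0.43   (CO₂ footprint)
  x1, x2, x3, x4, x5 ≥ 0.
The cheapest feasible vertex uses only limestone filler, GGBS; silica fume, recycled aggregate, metakaolin are not used. There the 28-day strength contribution and fines constraints are tight.
Solving gives x3 = 0.8968, x5 = 1.453.
Cost = 0.053·0.8968 + 0.142·1.453 = 0.25386.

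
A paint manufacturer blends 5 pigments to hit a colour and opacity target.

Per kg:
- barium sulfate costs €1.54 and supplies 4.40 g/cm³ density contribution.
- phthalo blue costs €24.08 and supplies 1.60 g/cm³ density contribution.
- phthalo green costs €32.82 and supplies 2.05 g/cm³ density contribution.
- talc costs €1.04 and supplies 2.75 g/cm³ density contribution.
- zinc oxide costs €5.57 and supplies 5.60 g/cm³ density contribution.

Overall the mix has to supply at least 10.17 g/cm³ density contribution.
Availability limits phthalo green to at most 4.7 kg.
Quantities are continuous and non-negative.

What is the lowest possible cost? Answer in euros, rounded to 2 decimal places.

€3.56

Treat it as an LP. Let x1 = kg of barium sulfate, x2 = kg of phthalo blue, x3 = kg of phthalo green, x4 = kg of talc, x5 = kg of zinc oxide.
Minimize 1.54x1 + 24.08x2 + 32.82x3 + 1.04x4 + 5.57x5 with:
  4.4x1 + 1.6x2 + 2.05x3 + 2.75x4 + 5.6x5 ≥ 10.17   (density contribution)
  x3 ≤ 4.7
  x1, x2, x3, x4, x5 ≥ 0.
The optimal basis is {barium sulfate}; phthalo blue, phthalo green, talc, zinc oxide drop out. The density contribution requirement is met with equality.
Solving gives x1 = 2.311.
Total cost: 1.54·2.311 = 3.5589.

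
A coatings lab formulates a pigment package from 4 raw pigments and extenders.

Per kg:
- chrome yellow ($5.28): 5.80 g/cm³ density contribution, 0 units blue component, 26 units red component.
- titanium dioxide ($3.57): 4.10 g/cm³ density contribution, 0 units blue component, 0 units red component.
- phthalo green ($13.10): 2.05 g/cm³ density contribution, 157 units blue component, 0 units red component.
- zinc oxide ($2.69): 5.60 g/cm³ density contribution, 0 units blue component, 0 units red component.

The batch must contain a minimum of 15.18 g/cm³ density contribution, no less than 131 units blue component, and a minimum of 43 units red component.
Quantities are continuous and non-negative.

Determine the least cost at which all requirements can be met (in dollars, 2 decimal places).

Let x1 = kg of chrome yellow, x2 = kg of titanium dioxide, x3 = kg of phthalo green, x4 = kg of zinc oxide.
Minimise 5.28x1 + 3.57x2 + 13.1x3 + 2.69x4 s.t.:
  5.8x1 + 4.1x2 + 2.05x3 + 5.6x4 ≥ 15.18   (density contribution)
  157x3 ≥ 131   (blue component)
  26x1 ≥ 43   (red component)
  x1, x2, x3, x4 ≥ 0.
The optimal basis is {chrome yellow, phthalo green, zinc oxide}; titanium dioxide drops out. The density contribution, blue component, red component requirements are met with equality.
That vertex is x1 = 1.654, x3 = 0.8344, x4 = 0.6924.
Total cost: 5.28·1.654 + 13.1·0.8344 + 2.69·0.6924 = 21.5263.

$21.53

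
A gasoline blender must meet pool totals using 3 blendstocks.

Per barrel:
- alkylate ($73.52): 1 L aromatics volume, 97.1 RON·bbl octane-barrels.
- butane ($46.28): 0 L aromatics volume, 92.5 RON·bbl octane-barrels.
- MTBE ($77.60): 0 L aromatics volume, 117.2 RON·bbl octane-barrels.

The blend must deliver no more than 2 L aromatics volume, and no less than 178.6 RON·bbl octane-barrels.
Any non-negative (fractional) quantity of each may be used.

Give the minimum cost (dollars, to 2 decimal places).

This is a linear program. Let x1 = barrels of alkylate, x2 = barrels of butane, x3 = barrels of MTBE.
Minimize 73.52x1 + 46.28x2 + 77.6x3 subject to:
  1x1 ≤ 2   (aromatics volume)
  97.1x1 + 92.5x2 + 117.2x3 ≥ 178.6   (octane-barrels)
  x1, x2, x3 ≥ 0.
At the optimum only butane is positive (alkylate, MTBE = 0). The octane-barrels requirement is met with equality.
Optimal quantities: butane = 1.9308 barrels.
Total cost: 46.28·1.9308 = 89.3574.

$89.36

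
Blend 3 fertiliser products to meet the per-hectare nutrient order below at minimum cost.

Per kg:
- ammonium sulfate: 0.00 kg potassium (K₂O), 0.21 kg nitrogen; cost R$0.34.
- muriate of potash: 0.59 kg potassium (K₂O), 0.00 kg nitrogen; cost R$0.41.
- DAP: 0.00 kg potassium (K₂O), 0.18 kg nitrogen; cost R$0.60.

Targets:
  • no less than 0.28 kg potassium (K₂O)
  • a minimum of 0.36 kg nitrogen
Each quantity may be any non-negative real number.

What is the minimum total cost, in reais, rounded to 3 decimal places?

Treat it as an LP. Let x1 = kg of ammonium sulfate, x2 = kg of muriate of potash, x3 = kg of DAP.
Minimize 0.34x1 + 0.41x2 + 0.6x3 s.t.:
  0.59x2 ≥ 0.28   (potassium (K₂O))
  0.21x1 + 0.18x3 ≥ 0.36   (nitrogen)
  x1, x2, x3 ≥ 0.
At the optimum only ammonium sulfate, muriate of potash are positive (DAP = 0). The potassium (K₂O) and nitrogen requirements are met with equality.
Solving gives x1 = 1.714, x2 = 0.4746.
Objective = 0.34·1.714 + 0.41·0.4746 = 0.77735.

R$0.777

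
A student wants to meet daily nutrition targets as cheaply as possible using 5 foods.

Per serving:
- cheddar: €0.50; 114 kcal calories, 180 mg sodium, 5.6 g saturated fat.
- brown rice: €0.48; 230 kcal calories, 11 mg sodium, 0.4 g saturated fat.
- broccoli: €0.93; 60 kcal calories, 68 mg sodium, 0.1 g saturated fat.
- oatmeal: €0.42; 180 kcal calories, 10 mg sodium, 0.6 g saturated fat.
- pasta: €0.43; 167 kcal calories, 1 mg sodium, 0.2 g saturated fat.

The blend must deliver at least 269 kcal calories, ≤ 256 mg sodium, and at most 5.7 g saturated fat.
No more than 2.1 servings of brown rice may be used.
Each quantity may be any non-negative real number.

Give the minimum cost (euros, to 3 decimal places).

€0.561

This is a linear program. Let x1 = servings of cheddar, x2 = servings of brown rice, x3 = servings of broccoli, x4 = servings of oatmeal, x5 = servings of pasta.
Minimize 0.5x1 + 0.48x2 + 0.93x3 + 0.42x4 + 0.43x5 subject to:
  114x1 + 230x2 + 60x3 + 180x4 + 167x5 ≥ 269   (calories)
  180x1 + 11x2 + 68x3 + 10x4 + 1x5 ≤ 256   (sodium)
  5.6x1 + 0.4x2 + 0.1x3 + 0.6x4 + 0.2x5 ≤ 5.7   (saturated fat)
  x2 ≤ 2.1
  x1, x2, x3, x4, x5 ≥ 0.
The cheapest feasible vertex uses only brown rice; cheddar, broccoli, oatmeal, pasta are not used. There the calories constraint is tight.
So brown rice = 1.1696 servings.
Total cost: 0.48·1.1696 = 0.56141.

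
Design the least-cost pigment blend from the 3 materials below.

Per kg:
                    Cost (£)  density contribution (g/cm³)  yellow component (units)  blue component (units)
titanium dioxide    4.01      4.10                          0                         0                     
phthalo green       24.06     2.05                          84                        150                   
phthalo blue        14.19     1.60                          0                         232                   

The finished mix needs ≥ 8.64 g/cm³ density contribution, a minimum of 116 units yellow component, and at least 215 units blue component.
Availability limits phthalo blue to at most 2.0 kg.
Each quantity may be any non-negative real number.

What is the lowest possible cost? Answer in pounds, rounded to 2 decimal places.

Let x1 = kg of titanium dioxide, x2 = kg of phthalo green, x3 = kg of phthalo blue.
min 4.01x1 + 24.06x2 + 14.19x3 s.t.:
  4.1x1 + 2.05x2 + 1.6x3 ≥ 8.64   (density contribution)
  84x2 ≥ 116   (yellow component)
  150x2 + 232x3 ≥ 215   (blue component)
  x3 ≤ 2
  x1, x2, x3 ≥ 0.
The optimal mix uses every input. Binding constraints: density contribution, yellow component, blue component.
That vertex is x1 = 1.40362, x2 = 1.38095, x3 = 0.033867.
Objective = 4.01·1.40362 + 24.06·1.38095 + 14.19·0.033867 = 39.3347.

£39.33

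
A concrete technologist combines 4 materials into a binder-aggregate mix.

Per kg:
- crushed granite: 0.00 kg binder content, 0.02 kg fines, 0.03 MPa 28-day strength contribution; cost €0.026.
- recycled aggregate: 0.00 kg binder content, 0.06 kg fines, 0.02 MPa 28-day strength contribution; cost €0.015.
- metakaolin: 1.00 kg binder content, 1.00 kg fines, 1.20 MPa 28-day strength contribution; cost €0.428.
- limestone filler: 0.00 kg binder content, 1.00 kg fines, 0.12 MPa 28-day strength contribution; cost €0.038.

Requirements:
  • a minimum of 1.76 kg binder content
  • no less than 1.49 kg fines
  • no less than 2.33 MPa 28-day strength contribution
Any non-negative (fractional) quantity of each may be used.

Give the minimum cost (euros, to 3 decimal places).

€0.822

Let x1 = kg of crushed granite, x2 = kg of recycled aggregate, x3 = kg of metakaolin, x4 = kg of limestone filler.
Minimise 0.026x1 + 0.015x2 + 0.428x3 + 0.038x4 subject to:
  1x3 ≥ 1.76   (binder content)
  0.02x1 + 0.06x2 + 1x3 + 1x4 ≥ 1.49   (fines)
  0.03x1 + 0.02x2 + 1.2x3 + 0.12x4 ≥ 2.33   (28-day strength contribution)
  x1, x2, x3, x4 ≥ 0.
The optimal basis is {metakaolin, limestone filler}; crushed granite, recycled aggregate drop out. The binder content and 28-day strength contribution requirements are met with equality.
That vertex is x3 = 1.76, x4 = 1.817.
Cost = 0.428·1.76 + 0.038·1.817 = 0.82233.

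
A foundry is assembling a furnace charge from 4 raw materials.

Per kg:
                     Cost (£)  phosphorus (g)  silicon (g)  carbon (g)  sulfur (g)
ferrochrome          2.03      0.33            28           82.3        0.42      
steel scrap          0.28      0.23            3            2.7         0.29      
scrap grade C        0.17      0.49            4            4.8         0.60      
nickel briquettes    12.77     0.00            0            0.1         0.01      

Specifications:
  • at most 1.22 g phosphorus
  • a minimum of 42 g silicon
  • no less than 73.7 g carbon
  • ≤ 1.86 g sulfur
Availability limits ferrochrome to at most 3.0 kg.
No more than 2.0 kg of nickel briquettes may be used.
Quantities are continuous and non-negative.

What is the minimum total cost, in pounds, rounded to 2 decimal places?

Treat it as an LP. Let x1 = kg of ferrochrome, x2 = kg of steel scrap, x3 = kg of scrap grade C, x4 = kg of nickel briquettes.
Minimise 2.03x1 + 0.28x2 + 0.17x3 + 12.77x4 with:
  0.33x1 + 0.23x2 + 0.49x3 ≤ 1.22   (phosphorus)
  28x1 + 3x2 + 4x3 ≥ 42   (silicon)
  82.3x1 + 2.7x2 + 4.8x3 + 0.1x4 ≥ 73.7   (carbon)
  0.42x1 + 0.29x2 + 0.6x3 + 0.01x4 ≤ 1.86   (sulfur)
  x1 ≤ 3
  x4 ≤ 2
  x1, x2, x3, x4 ≥ 0.
At the optimum only ferrochrome, scrap grade C are positive (steel scrap, nickel briquettes = 0). The phosphorus and silicon requirements are met with equality.
Solving gives x1 = 1.266, x3 = 1.637.
Cost = 2.03·1.266 + 0.17·1.637 = 2.8483.

£2.85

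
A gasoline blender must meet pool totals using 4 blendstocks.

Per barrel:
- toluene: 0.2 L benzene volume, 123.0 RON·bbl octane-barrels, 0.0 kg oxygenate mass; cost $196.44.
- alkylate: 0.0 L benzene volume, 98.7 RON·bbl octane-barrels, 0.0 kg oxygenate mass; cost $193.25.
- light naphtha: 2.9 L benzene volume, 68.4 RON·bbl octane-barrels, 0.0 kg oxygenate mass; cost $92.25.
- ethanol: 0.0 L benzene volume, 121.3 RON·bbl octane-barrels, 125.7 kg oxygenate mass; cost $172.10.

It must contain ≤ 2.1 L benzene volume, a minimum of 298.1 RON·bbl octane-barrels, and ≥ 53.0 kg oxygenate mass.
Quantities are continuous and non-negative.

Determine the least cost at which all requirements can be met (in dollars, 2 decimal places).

Set it up as a linear program. Let x1 = barrels of toluene, x2 = barrels of alkylate, x3 = barrels of light naphtha, x4 = barrels of ethanol.
Minimise 196.44x1 + 193.25x2 + 92.25x3 + 172.1x4 with:
  0.2x1 + 2.9x3 ≤ 2.1   (benzene volume)
  123x1 + 98.7x2 + 68.4x3 + 121.3x4 ≥ 298.1   (octane-barrels)
  125.7x4 ≥ 53   (oxygenate mass)
  x1, x2, x3, x4 ≥ 0.
At the optimum only light naphtha, ethanol are positive (toluene, alkylate = 0). The benzene volume and octane-barrels requirements are met with equality.
Optimal quantities: light naphtha = 0.72414 barrels, ethanol = 2.0492 barrels.
Cost = 92.25·0.72414 + 172.1·2.0492 = 419.4692.

$419.47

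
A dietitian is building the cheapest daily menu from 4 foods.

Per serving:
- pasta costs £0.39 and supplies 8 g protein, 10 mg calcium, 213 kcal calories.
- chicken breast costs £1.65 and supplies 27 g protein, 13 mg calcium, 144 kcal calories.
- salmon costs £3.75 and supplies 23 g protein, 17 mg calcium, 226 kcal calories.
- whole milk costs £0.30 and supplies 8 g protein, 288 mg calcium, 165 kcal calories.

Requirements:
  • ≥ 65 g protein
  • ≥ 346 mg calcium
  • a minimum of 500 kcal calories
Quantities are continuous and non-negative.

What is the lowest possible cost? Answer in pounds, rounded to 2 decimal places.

Set it up as a linear program. Let x1 = servings of pasta, x2 = servings of chicken breast, x3 = servings of salmon, x4 = servings of whole milk.
min 0.39x1 + 1.65x2 + 3.75x3 + 0.3x4 s.t.:
  8x1 + 27x2 + 23x3 + 8x4 ≥ 65   (protein)
  10x1 + 13x2 + 17x3 + 288x4 ≥ 346   (calcium)
  213x1 + 144x2 + 226x3 + 165x4 ≥ 500   (calories)
  x1, x2, x3, x4 ≥ 0.
The minimum-cost mix takes nothing from pasta, chicken breast, salmon — only whole milk. Binding constraint: protein.
Optimal quantities: whole milk = 8.125 servings.
Cost = 0.3·8.125 = 2.4375.

£2.44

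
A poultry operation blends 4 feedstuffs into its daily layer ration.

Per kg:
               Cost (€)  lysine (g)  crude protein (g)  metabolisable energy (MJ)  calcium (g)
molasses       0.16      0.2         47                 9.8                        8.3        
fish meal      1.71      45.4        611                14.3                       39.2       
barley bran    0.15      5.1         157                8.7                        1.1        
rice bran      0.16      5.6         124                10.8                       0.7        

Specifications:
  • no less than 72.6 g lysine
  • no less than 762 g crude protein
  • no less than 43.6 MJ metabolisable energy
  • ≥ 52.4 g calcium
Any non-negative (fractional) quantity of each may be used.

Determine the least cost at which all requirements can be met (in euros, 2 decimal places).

Treat it as an LP. Let x1 = kg of molasses, x2 = kg of fish meal, x3 = kg of barley bran, x4 = kg of rice bran.
Minimize 0.16x1 + 1.71x2 + 0.15x3 + 0.16x4 with:
  0.2x1 + 45.4x2 + 5.1x3 + 5.6x4 ≥ 72.6   (lysine)
  47x1 + 611x2 + 157x3 + 124x4 ≥ 762   (crude protein)
  9.8x1 + 14.3x2 + 8.7x3 + 10.8x4 ≥ 43.6   (metabolisable energy)
  8.3x1 + 39.2x2 + 1.1x3 + 0.7x4 ≥ 52.4   (calcium)
  x1, x2, x3, x4 ≥ 0.
The optimal basis is {fish meal, barley bran}; molasses, rice bran drop out. Binding constraints: lysine and calcium.
Optimal quantities: fish meal = 1.249 kg, barley bran = 3.113 kg.
Total cost: 1.71·1.249 + 0.15·3.113 = 2.6027.

€2.60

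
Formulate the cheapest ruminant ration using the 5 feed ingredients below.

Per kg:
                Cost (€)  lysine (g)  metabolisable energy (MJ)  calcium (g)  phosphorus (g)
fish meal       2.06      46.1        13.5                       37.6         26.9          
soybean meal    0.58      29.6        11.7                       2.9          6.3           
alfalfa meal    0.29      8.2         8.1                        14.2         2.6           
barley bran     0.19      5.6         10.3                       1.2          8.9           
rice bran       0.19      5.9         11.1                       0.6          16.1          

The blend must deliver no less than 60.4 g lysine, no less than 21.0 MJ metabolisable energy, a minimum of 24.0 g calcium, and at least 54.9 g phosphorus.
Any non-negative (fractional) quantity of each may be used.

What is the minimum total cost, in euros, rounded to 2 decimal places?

Let x1 = kg of fish meal, x2 = kg of soybean meal, x3 = kg of alfalfa meal, x4 = kg of barley bran, x5 = kg of rice bran.
min 2.06x1 + 0.58x2 + 0.29x3 + 0.19x4 + 0.19x5 s.t.:
  46.1x1 + 29.6x2 + 8.2x3 + 5.6x4 + 5.9x5 ≥ 60.4   (lysine)
  13.5x1 + 11.7x2 + 8.1x3 + 10.3x4 + 11.1x5 ≥ 21   (metabolisable energy)
  37.6x1 + 2.9x2 + 14.2x3 + 1.2x4 + 0.6x5 ≥ 24   (calcium)
  26.9x1 + 6.3x2 + 2.6x3 + 8.9x4 + 16.1x5 ≥ 54.9   (phosphorus)
  x1, x2, x3, x4, x5 ≥ 0.
The minimum-cost mix takes nothing from fish meal, barley bran — only soybean meal, alfalfa meal, rice bran. There the lysine, calcium, phosphorus constraints are tight.
Solving gives x2 = 1.119, x3 = 1.345, x5 = 2.755.
Hence cost = 0.58·1.119 + 0.29·1.345 + 0.19·2.755 = €1.5625.

€1.56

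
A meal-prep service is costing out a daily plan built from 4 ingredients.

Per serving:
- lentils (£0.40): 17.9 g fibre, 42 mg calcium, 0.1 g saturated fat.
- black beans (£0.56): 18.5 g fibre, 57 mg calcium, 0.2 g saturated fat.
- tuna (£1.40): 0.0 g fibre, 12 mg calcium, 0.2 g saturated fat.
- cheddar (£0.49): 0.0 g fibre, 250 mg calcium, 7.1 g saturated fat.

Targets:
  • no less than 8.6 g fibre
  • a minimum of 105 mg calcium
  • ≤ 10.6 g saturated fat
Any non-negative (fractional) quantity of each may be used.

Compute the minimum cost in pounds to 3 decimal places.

Treat it as an LP. Let x1 = servings of lentils, x2 = servings of black beans, x3 = servings of tuna, x4 = servings of cheddar.
Minimize 0.4x1 + 0.56x2 + 1.4x3 + 0.49x4 s.t.:
  17.9x1 + 18.5x2 ≥ 8.6   (fibre)
  42x1 + 57x2 + 12x3 + 250x4 ≥ 105   (calcium)
  0.1x1 + 0.2x2 + 0.2x3 + 7.1x4 ≤ 10.6   (saturated fat)
  x1, x2, x3, x4 ≥ 0.
The cheapest feasible vertex uses only lentils, cheddar; black beans, tuna are not used. The fibre and calcium requirements are met with equality.
That vertex is x1 = 0.4804, x4 = 0.3393.
Cost = 0.4·0.4804 + 0.49·0.3393 = 0.35842.

£0.358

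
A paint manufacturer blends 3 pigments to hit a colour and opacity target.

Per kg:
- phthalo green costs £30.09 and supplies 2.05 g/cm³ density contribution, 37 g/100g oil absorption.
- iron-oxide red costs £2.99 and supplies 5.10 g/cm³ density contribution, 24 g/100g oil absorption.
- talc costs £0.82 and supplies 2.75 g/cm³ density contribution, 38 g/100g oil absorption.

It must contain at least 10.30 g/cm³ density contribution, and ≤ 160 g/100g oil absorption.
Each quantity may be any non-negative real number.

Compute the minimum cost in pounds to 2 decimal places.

This is a linear program. Let x1 = kg of phthalo green, x2 = kg of iron-oxide red, x3 = kg of talc.
Minimise 30.09x1 + 2.99x2 + 0.82x3 subject to:
  2.05x1 + 5.1x2 + 2.75x3 ≥ 10.3   (density contribution)
  37x1 + 24x2 + 38x3 ≤ 160   (oil absorption)
  x1, x2, x3 ≥ 0.
The optimal basis is {talc}; phthalo green, iron-oxide red drop out. Binding constraint: density contribution.
That vertex is x3 = 3.745.
Objective = 0.82·3.745 = 3.0709.

£3.07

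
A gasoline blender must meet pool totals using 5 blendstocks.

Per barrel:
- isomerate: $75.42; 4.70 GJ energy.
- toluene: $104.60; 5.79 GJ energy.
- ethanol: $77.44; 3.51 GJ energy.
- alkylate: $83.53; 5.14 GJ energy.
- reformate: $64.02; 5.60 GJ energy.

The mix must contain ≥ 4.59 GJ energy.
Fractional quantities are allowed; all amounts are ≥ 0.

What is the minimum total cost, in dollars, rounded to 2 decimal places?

Set it up as a linear program. Let x1 = barrels of isomerate, x2 = barrels of toluene, x3 = barrels of ethanol, x4 = barrels of alkylate, x5 = barrels of reformate.
Minimise 75.42x1 + 104.6x2 + 77.44x3 + 83.53x4 + 64.02x5 with:
  4.7x1 + 5.79x2 + 3.51x3 + 5.14x4 + 5.6x5 ≥ 4.59   (energy)
  x1, x2, x3, x4, x5 ≥ 0.
At the optimum only reformate is positive (isomerate, toluene, ethanol, alkylate = 0). The energy requirement is met with equality.
Optimal quantities: reformate = 0.8196 barrels.
Total cost: 64.02·0.8196 = 52.4708.

$52.47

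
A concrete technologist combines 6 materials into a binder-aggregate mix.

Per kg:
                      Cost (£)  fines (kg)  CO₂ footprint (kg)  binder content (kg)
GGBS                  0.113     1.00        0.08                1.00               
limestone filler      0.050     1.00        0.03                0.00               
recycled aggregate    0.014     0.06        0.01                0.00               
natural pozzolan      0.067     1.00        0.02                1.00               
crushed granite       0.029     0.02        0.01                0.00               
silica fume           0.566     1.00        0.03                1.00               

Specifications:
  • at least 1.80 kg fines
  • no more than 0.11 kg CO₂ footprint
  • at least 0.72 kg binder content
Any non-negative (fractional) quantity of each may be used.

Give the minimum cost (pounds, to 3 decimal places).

Let x1 = kg of GGBS, x2 = kg of limestone filler, x3 = kg of recycled aggregate, x4 = kg of natural pozzolan, x5 = kg of crushed granite, x6 = kg of silica fume.
Minimise 0.113x1 + 0.05x2 + 0.014x3 + 0.067x4 + 0.029x5 + 0.566x6 s.t.:
  1x1 + 1x2 + 0.06x3 + 1x4 + 0.02x5 + 1x6 ≥ 1.8   (fines)
  0.08x1 + 0.03x2 + 0.01x3 + 0.02x4 + 0.01x5 + 0.03x6 ≤ 0.11   (CO₂ footprint)
  1x1 + 1x4 + 1x6 ≥ 0.72   (binder content)
  x1, x2, x3, x4, x5, x6 ≥ 0.
The optimal basis is {limestone filler, natural pozzolan}; GGBS, recycled aggregate, crushed granite, silica fume drop out. Binding constraints: fines and binder content.
Optimal quantities: limestone filler = 1.08 kg, natural pozzolan = 0.72 kg.
Objective = 0.05·1.08 + 0.067·0.72 = 0.10224.

£0.102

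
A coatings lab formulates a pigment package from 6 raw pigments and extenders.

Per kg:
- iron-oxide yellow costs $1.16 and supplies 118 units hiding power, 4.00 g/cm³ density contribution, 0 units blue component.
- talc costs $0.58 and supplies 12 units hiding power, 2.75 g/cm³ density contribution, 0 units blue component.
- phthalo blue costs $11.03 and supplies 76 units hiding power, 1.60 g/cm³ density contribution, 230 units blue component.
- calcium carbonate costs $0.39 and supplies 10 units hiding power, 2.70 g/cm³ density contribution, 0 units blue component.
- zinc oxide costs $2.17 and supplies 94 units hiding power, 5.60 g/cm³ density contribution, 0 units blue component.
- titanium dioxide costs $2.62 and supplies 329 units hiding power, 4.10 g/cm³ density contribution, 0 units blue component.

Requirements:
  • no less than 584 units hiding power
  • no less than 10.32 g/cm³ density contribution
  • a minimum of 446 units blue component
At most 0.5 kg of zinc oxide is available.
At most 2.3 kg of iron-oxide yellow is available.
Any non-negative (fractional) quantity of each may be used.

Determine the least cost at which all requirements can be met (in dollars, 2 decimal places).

Treat it as an LP. Let x1 = kg of iron-oxide yellow, x2 = kg of talc, x3 = kg of phthalo blue, x4 = kg of calcium carbonate, x5 = kg of zinc oxide, x6 = kg of titanium dioxide.
Minimise 1.16x1 + 0.58x2 + 11.03x3 + 0.39x4 + 2.17x5 + 2.62x6 subject to:
  118x1 + 12x2 + 76x3 + 10x4 + 94x5 + 329x6 ≥ 584   (hiding power)
  4x1 + 2.75x2 + 1.6x3 + 2.7x4 + 5.6x5 + 4.1x6 ≥ 10.32   (density contribution)
  230x3 ≥ 446   (blue component)
  x5 ≤ 0.5
  x1 ≤ 2.3
  x1, x2, x3, x4, x5, x6 ≥ 0.
The cheapest feasible vertex uses only iron-oxide yellow, phthalo blue, titanium dioxide; talc, calcium carbonate, zinc oxide are not used. The hiding power, density contribution, blue component requirements are met with equality.
So iron-oxide yellow = 0.7022 kg, phthalo blue = 1.939 kg, titanium dioxide = 1.075 kg.
Objective = 1.16·0.7022 + 11.03·1.939 + 2.62·1.075 = 25.0182.

$25.02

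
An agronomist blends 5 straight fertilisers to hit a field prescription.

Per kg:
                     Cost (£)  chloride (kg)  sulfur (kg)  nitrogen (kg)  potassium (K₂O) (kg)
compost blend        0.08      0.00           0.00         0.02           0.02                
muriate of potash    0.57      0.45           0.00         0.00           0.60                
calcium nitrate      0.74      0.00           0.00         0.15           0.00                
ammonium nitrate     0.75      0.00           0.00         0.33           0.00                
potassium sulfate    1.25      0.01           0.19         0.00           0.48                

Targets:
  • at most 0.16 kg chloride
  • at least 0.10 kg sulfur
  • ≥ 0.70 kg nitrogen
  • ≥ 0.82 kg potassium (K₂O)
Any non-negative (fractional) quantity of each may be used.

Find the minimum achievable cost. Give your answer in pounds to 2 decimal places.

Let x1 = kg of compost blend, x2 = kg of muriate of potash, x3 = kg of calcium nitrate, x4 = kg of ammonium nitrate, x5 = kg of potassium sulfate.
Minimise 0.08x1 + 0.57x2 + 0.74x3 + 0.75x4 + 1.25x5 with:
  0.45x2 + 0.01x5 ≤ 0.16   (chloride)
  0.19x5 ≥ 0.1   (sulfur)
  0.02x1 + 0.15x3 + 0.33x4 ≥ 0.7   (nitrogen)
  0.02x1 + 0.6x2 + 0.48x5 ≥ 0.82   (potassium (K₂O))
  x1, x2, x3, x4, x5 ≥ 0.
At the optimum only compost blend, muriate of potash, ammonium nitrate, potassium sulfate are positive (calcium nitrate = 0). There the chloride, sulfur, nitrogen, potassium (K₂O) constraints are tight.
That vertex is x1 = 18.05, x2 = 0.3439, x4 = 1.027, x5 = 0.5263.
Total cost: 0.08·18.05 + 0.57·0.3439 + 0.75·1.027 + 1.25·0.5263 = 3.0681.

£3.07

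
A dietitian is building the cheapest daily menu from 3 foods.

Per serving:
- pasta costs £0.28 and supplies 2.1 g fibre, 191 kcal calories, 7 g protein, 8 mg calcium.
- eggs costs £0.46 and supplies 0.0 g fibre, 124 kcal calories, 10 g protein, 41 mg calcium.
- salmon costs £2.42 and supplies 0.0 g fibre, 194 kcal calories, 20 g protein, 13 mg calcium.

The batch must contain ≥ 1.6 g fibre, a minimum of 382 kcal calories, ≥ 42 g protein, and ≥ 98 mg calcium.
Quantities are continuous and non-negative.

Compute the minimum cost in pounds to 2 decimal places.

£1.78

Treat it as an LP. Let x1 = servings of pasta, x2 = servings of eggs, x3 = servings of salmon.
Minimise 0.28x1 + 0.46x2 + 2.42x3 subject to:
  2.1x1 ≥ 1.6   (fibre)
  191x1 + 124x2 + 194x3 ≥ 382   (calories)
  7x1 + 10x2 + 20x3 ≥ 42   (protein)
  8x1 + 41x2 + 13x3 ≥ 98   (calcium)
  x1, x2, x3 ≥ 0.
The minimum-cost mix takes nothing from salmon — only pasta, eggs. The protein and calcium requirements are met with equality.
Solving gives x1 = 3.585, x2 = 1.691.
Hence cost = 0.28·3.585 + 0.46·1.691 = £1.7817.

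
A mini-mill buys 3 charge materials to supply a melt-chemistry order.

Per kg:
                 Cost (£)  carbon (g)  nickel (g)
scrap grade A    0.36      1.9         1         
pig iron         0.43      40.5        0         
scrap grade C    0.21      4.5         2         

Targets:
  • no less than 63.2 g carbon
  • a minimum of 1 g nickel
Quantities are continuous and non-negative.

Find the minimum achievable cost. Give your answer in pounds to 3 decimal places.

Let x1 = kg of scrap grade A, x2 = kg of pig iron, x3 = kg of scrap grade C.
Minimise 0.36x1 + 0.43x2 + 0.21x3 subject to:
  1.9x1 + 40.5x2 + 4.5x3 ≥ 63.2   (carbon)
  1x1 + 2x3 ≥ 1   (nickel)
  x1, x2, x3 ≥ 0.
At the optimum only pig iron, scrap grade C are positive (scrap grade A = 0). There the carbon and nickel constraints are tight.
So pig iron = 1.505 kg, scrap grade C = 0.5 kg.
Objective = 0.43·1.505 + 0.21·0.5 = 0.75215.

£0.752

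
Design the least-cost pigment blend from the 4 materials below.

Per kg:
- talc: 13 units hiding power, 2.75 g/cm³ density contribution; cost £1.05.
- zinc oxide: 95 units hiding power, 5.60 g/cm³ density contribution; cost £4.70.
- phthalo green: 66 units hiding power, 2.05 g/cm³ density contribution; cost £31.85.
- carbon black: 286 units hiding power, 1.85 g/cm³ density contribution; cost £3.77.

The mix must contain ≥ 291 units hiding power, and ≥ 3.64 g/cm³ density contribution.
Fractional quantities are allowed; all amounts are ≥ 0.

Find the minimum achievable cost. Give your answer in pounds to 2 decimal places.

£4.42

Let x1 = kg of talc, x2 = kg of zinc oxide, x3 = kg of phthalo green, x4 = kg of carbon black.
Minimise 1.05x1 + 4.7x2 + 31.85x3 + 3.77x4 with:
  13x1 + 95x2 + 66x3 + 286x4 ≥ 291   (hiding power)
  2.75x1 + 5.6x2 + 2.05x3 + 1.85x4 ≥ 3.64   (density contribution)
  x1, x2, x3, x4 ≥ 0.
The cheapest feasible vertex uses only talc, carbon black; zinc oxide, phthalo green are not used. The hiding power and density contribution requirements are met with equality.
That vertex is x1 = 0.6593, x4 = 0.9875.
Cost = 1.05·0.6593 + 3.77·0.9875 = 4.4151.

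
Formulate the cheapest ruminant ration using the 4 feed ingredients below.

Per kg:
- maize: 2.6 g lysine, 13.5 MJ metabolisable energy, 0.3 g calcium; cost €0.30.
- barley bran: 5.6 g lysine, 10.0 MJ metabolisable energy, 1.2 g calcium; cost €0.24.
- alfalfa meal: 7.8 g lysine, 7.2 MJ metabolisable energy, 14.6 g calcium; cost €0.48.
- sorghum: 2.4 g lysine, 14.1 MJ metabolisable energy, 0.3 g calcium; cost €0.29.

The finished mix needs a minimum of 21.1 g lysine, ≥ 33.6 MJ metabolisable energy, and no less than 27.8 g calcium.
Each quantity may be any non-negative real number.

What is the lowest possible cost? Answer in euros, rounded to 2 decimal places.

This is a linear program. Let x1 = kg of maize, x2 = kg of barley bran, x3 = kg of alfalfa meal, x4 = kg of sorghum.
Minimise 0.3x1 + 0.24x2 + 0.48x3 + 0.29x4 with:
  2.6x1 + 5.6x2 + 7.8x3 + 2.4x4 ≥ 21.1   (lysine)
  13.5x1 + 10x2 + 7.2x3 + 14.1x4 ≥ 33.6   (metabolisable energy)
  0.3x1 + 1.2x2 + 14.6x3 + 0.3x4 ≥ 27.8   (calcium)
  x1, x2, x3, x4 ≥ 0.
The cheapest feasible vertex uses only barley bran, alfalfa meal, sorghum; maize is not used. There the lysine, metabolisable energy, calcium constraints are tight.
Optimal quantities: barley bran = 0.8858 kg, alfalfa meal = 1.814 kg, sorghum = 0.8283 kg.
Cost = 0.24·0.8858 + 0.48·1.814 + 0.29·0.8283 = 1.3235.

€1.32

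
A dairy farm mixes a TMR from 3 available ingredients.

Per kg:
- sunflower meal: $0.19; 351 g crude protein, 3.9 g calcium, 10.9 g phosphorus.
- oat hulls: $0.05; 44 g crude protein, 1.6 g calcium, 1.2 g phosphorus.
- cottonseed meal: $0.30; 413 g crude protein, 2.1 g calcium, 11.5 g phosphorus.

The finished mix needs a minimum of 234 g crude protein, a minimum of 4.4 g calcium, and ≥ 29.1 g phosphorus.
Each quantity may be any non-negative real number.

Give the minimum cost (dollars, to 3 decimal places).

Set it up as a linear program. Let x1 = kg of sunflower meal, x2 = kg of oat hulls, x3 = kg of cottonseed meal.
Minimise 0.19x1 + 0.05x2 + 0.3x3 s.t.:
  351x1 + 44x2 + 413x3 ≥ 234   (crude protein)
  3.9x1 + 1.6x2 + 2.1x3 ≥ 4.4   (calcium)
  10.9x1 + 1.2x2 + 11.5x3 ≥ 29.1   (phosphorus)
  x1, x2, x3 ≥ 0.
The minimum-cost mix takes nothing from oat hulls, cottonseed meal — only sunflower meal. Binding constraint: phosphorus.
That vertex is x1 = 2.67.
Objective = 0.19·2.67 = 0.50730.

$0.507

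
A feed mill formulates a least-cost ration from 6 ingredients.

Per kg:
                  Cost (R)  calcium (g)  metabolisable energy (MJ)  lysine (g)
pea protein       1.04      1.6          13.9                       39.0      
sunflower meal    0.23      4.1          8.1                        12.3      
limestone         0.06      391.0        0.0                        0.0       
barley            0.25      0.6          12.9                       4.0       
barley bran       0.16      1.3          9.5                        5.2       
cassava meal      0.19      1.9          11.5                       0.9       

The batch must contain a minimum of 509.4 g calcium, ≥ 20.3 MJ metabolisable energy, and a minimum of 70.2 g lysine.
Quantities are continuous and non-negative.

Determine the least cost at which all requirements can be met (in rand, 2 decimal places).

R1.39

Treat it as an LP. Let x1 = kg of pea protein, x2 = kg of sunflower meal, x3 = kg of limestone, x4 = kg of barley, x5 = kg of barley bran, x6 = kg of cassava meal.
min 1.04x1 + 0.23x2 + 0.06x3 + 0.25x4 + 0.16x5 + 0.19x6 s.t.:
  1.6x1 + 4.1x2 + 391x3 + 0.6x4 + 1.3x5 + 1.9x6 ≥ 509.4   (calcium)
  13.9x1 + 8.1x2 + 12.9x4 + 9.5x5 + 11.5x6 ≥ 20.3   (metabolisable energy)
  39x1 + 12.3x2 + 4x4 + 5.2x5 + 0.9x6 ≥ 70.2   (lysine)
  x1, x2, x3, x4, x5, x6 ≥ 0.
At the optimum only sunflower meal, limestone are positive (pea protein, barley, barley bran, cassava meal = 0). The calcium and lysine requirements are met with equality.
That vertex is x2 = 5.707, x3 = 1.243.
Cost = 0.23·5.707 + 0.06·1.243 = 1.3872.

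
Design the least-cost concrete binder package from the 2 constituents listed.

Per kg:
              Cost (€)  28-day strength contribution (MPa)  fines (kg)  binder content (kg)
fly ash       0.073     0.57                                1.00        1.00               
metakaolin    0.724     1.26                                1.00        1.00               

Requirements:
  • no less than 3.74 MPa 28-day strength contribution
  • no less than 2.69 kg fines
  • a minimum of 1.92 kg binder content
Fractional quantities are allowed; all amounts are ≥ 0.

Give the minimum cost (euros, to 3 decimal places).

€0.479

Let x1 = kg of fly ash, x2 = kg of metakaolin.
Minimize 0.073x1 + 0.724x2 subject to:
  0.57x1 + 1.26x2 ≥ 3.74   (28-day strength contribution)
  1x1 + 1x2 ≥ 2.69   (fines)
  1x1 + 1x2 ≥ 1.92   (binder content)
  x1, x2 ≥ 0.
The minimum-cost mix takes nothing from metakaolin — only fly ash. There the 28-day strength contribution constraint is tight.
So fly ash = 6.561 kg.
Cost = 0.073·6.561 = 0.47895.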